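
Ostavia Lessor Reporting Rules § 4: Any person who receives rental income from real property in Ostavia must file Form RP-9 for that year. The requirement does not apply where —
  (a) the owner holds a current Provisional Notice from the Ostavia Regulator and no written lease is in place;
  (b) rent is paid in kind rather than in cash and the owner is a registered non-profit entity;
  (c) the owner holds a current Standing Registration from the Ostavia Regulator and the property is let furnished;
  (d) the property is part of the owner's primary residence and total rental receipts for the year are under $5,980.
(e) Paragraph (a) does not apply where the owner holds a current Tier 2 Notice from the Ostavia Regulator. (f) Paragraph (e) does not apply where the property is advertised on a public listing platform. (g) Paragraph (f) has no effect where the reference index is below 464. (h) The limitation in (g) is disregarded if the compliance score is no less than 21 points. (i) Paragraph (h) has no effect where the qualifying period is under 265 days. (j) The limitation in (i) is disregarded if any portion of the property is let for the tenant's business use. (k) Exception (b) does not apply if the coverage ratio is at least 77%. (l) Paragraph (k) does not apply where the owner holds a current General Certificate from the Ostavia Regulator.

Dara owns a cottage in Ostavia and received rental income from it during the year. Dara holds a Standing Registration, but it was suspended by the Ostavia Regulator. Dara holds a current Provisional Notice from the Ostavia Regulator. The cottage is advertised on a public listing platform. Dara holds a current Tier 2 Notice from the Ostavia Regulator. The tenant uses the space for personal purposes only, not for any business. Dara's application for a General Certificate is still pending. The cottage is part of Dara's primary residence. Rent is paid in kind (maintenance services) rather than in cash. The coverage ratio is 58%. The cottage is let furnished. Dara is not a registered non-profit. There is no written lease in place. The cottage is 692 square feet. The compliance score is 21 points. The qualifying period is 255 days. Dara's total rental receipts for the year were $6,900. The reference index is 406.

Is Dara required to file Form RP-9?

Yes — Dara must file Form RP-9.

Exception (a) is satisfied on its face — a current Provisional Notice is held; there is no written lease. But applying paragraphs (e)–(j): (e) is triggered — a current Tier 2 Notice is held. (f) is engaged (the property is publicly advertised), but is displaced by (g): (g) operates against (f): the reference index is 406, below the 464 limit. (h) would limit (g) — the compliance score is 21 points, meeting the 21 points threshold — but (i) sets (h) aside: (i) is triggered — the qualifying period is 255 days, under the 265 days limit. (j), which would lift (i), does not operate here — the space is used for personal purposes only. So (a) is unavailable.
Exception (b) does not apply: Dara is not a registered non-profit.
Exception (c) requires that the owner holds a current Standing Registration from the Ostavia Regulator; but the Standing Registration is not current, so (c) is unavailable.
Exception (d) does not apply: total rental receipts for the year are $6,900, not under $5,980.
Every exception is unavailable, so the rule governs.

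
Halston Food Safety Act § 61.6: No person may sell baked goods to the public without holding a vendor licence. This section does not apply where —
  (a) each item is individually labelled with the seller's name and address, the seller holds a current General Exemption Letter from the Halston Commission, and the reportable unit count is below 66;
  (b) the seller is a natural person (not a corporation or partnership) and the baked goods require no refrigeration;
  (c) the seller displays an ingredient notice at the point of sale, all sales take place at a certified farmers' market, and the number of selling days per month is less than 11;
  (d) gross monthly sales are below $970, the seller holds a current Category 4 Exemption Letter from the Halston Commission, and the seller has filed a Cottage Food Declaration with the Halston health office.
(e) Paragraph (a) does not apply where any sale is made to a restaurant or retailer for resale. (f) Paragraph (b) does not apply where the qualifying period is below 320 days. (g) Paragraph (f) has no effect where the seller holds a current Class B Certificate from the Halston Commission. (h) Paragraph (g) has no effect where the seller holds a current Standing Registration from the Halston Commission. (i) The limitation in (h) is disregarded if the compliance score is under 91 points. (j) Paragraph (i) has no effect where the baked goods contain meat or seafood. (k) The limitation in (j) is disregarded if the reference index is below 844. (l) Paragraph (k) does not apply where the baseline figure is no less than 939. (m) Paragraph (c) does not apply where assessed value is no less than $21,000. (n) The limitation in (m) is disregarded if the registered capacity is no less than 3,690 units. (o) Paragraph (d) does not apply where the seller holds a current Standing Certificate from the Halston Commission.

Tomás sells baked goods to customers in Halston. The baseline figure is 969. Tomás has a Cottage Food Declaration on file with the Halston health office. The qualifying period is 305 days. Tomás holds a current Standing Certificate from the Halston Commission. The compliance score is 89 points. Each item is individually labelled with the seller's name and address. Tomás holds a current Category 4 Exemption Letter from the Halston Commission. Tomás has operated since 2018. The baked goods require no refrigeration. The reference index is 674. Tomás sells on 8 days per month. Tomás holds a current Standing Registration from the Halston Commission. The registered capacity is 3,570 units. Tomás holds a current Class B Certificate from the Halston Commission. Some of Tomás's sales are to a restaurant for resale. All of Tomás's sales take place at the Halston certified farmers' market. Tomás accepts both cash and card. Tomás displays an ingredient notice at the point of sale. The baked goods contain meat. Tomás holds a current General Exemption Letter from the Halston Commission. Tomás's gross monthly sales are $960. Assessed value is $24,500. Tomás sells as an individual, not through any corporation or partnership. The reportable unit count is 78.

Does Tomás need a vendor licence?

Exception (a) does not apply: the reportable unit count is 78, not below 66.
Exception (b): the seller is a natural person; the baked goods are shelf-stable — every condition holds. But: (f) is triggered — the qualifying period is 305 days, below the 320 days limit. (g) would limit (f) — a current Class B Certificate is held — but (h) sets (g) aside: (h) is engaged — a current Standing Registration is held. (i) would limit (h) — the compliance score is 89 points, under the 91 points limit — but (j) sets (i) aside: (j) operates against (i): the baked goods contain meat. (k) operates (the reference index is 674, below the 844 limit), but is displaced by (l): (l) applies — the baseline figure is 969, meeting the 939 threshold. (b) is therefore removed.
Exception (c)'s conditions are all satisfied: an ingredient notice is displayed; all sales are at a certified farmers' market; the number of selling days per month is 8, less than the 11 limit. However, paragraphs (m)–(n) must be considered: (m) operates — assessed value is $24,500, meeting the $21,000 threshold. (n) is inapplicable (the registered capacity is 3,570 units, short of 3,690 units), so (m) stands. (c) is therefore removed.
Exception (d)'s conditions are all satisfied: gross monthly sales are $960, below the $970 limit; a current Category 4 Exemption Letter is held; a Cottage Food Declaration is on file. However, paragraph (o) must be considered: (o) is engaged — a current Standing Certificate is held. So (d) is unavailable.
None of the exceptions is available; § 61.6 applies in full.

Yes — Tomás must hold a vendor licence.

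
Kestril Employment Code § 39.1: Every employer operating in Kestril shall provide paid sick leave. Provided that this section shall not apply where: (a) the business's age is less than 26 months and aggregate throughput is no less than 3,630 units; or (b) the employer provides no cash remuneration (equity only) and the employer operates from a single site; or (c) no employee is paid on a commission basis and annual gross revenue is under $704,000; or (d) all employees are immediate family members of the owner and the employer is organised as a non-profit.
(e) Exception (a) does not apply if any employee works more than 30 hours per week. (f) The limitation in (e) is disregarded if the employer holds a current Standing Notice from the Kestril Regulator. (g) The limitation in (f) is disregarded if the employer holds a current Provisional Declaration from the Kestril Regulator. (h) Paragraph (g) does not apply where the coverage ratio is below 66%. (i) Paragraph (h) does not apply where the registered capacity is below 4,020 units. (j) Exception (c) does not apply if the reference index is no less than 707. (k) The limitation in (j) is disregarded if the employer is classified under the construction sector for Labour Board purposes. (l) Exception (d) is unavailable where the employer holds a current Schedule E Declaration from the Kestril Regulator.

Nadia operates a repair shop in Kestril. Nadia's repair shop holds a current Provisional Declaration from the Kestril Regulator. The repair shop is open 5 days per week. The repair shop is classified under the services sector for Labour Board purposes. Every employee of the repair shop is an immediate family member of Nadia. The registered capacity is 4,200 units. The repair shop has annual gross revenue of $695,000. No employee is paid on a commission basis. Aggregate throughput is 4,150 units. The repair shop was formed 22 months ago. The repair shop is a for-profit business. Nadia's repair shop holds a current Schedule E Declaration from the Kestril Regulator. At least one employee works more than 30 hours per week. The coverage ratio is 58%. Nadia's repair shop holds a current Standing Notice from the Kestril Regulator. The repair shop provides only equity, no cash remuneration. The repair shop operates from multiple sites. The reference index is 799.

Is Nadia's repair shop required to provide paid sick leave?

No — exception (a) applies; Nadia's repair shop is not required to provide paid sick leave.

Exception (a): the business's age is 22 months, less than the 26 months limit; aggregate throughput is 4,150 units, meeting the 3,630 units threshold — every condition holds. As to paragraphs (e)–(i): (e) would limit (a) — at least one employee exceeds 30 hours/week — but (f) sets (e) aside: (f) operates against (e): a current Standing Notice is held. (g) would limit (f) — a current Provisional Declaration is held — but (h) sets (g) aside: (h) operates against (g): the coverage ratio is 58%, below the 66% limit. (i), which would lift (h), does not operate here — the registered capacity is 4,200 units, not below 4,020 units. Exception (a) stands.
Exception (b) does not apply: the employer operates from multiple sites.
Exception (c) is satisfied on its face — no employee is paid on commission; annual gross revenue is $695,000, under the $704,000 limit. Turning to paragraphs (j)–(k): (j) applies — the reference index is 799, meeting the 707 threshold. (k) is inapplicable (the repair shop is classified under the services sector), so (j) stands. So (c) is unavailable.
Exception (d) does not apply: the employer is for-profit.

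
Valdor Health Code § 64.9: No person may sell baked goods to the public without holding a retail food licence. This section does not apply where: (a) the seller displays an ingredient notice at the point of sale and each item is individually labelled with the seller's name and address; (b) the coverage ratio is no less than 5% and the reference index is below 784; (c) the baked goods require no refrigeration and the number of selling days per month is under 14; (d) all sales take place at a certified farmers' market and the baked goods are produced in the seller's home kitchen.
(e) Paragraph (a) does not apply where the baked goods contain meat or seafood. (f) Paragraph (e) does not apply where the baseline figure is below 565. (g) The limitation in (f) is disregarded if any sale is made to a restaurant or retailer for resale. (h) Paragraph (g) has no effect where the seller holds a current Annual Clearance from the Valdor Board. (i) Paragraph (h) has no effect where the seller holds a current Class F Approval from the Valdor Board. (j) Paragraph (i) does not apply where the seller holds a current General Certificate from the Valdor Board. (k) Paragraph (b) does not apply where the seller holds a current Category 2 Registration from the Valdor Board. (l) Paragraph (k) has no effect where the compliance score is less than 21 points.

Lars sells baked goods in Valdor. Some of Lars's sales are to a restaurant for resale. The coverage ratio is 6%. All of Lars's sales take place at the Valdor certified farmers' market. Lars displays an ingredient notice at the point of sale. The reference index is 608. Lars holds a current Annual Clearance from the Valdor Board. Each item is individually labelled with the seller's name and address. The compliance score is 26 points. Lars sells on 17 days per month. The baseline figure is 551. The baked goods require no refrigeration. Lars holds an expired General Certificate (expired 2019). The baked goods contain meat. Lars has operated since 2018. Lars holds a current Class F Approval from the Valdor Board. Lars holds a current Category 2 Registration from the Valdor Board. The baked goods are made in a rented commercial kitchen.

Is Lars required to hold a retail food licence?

Exception (a)'s conditions are all satisfied: an ingredient notice is displayed; items are individually labelled. But: (e) operates against (a): the baked goods contain meat. (f) applies (the baseline figure is 551, below the 565 limit), but yields to (g): (g) operates — some sales are to a restaurant for resale. (h) would limit (g) — a current Annual Clearance is held — but (i) sets (h) aside: (i) operates — a current Class F Approval is held. (j) is not engaged (there is no General Certificate in force), so (i) stands. (a) is therefore removed.
Exception (b): the coverage ratio is 6%, meeting the 5% threshold; the reference index is 608, below the 784 limit — every condition holds. But: (k) operates against (b): a current Category 2 Registration is held. (l) is not engaged (the compliance score is 26 points, not less than 21 points), so (k) stands. (b) is therefore removed.
Exception (c) requires that the number of selling days per month is under 14; but the number of selling days per month is 17, not under 14, so (c) is unavailable.
Exception (d) does not apply: the baked goods are made in a commercial kitchen, not a home kitchen.
No exception applies. The general rule governs.

Yes — Lars must hold a retail food licence.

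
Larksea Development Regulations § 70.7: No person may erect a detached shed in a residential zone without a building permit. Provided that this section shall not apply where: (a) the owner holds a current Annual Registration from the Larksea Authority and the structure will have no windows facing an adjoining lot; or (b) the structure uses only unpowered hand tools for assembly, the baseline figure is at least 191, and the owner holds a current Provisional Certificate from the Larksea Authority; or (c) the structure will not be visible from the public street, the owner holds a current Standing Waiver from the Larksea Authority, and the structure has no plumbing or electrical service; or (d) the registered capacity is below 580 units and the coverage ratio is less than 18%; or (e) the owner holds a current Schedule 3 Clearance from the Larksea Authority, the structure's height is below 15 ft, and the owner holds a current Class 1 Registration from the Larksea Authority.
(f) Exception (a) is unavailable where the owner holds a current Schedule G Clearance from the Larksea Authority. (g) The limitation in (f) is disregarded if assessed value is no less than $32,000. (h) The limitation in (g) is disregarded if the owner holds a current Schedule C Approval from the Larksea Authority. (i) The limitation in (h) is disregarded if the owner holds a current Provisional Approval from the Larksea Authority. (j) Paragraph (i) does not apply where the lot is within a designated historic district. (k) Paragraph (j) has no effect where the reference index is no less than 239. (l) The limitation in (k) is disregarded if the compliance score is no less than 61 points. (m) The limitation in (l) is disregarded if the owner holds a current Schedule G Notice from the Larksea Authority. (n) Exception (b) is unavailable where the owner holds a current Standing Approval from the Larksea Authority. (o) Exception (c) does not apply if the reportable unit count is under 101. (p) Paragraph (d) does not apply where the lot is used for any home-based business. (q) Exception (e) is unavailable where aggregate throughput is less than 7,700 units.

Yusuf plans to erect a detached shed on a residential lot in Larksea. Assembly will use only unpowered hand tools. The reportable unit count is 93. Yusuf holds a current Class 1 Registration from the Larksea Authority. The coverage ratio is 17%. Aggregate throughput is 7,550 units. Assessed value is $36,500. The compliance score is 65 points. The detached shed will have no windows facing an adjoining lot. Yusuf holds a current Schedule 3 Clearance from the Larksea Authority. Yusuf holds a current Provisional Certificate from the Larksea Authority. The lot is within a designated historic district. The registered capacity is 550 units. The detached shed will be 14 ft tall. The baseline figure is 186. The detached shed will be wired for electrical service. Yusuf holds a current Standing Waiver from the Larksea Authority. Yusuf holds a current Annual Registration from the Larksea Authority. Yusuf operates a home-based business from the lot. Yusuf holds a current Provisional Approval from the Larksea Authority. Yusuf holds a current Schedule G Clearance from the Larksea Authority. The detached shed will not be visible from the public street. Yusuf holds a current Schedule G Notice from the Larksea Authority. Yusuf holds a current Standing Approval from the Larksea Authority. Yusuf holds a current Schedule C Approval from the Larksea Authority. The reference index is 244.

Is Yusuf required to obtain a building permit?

Exception (a) is satisfied on its face — a current Annual Registration is held; no windows face an adjoining lot. Applying paragraphs (f)–(m): (f) would limit (a) — a current Schedule G Clearance is held — but (g) sets (f) aside: (g) is engaged — assessed value is $36,500, meeting the $32,000 threshold. (h) would limit (g) — a current Schedule C Approval is held — but (i) sets (h) aside: (i) operates against (h): a current Provisional Approval is held. (j) would limit (i) — the lot is in a historic district — but (k) sets (j) aside: (k) operates against (j): the reference index is 244, meeting the 239 threshold. (l) would limit (k) — the compliance score is 65 points, meeting the 61 points threshold — but (m) sets (l) aside: (m) operates against (l): a current Schedule G Notice is held. So (a) applies.
Exception (b) fails — the baseline figure is 186, short of 191.
Exception (c) requires that the structure has no plumbing or electrical service; but electrical service is planned, so (c) is unavailable.
Exception (d)'s conditions are all satisfied: the registered capacity is 550 units, below the 580 units limit; the coverage ratio is 17%, less than the 18% limit. Turning to paragraph (p): (p) operates — a home-based business operates on the lot. (d) is therefore removed.
Exception (e): a current Schedule 3 Clearance is held; the structure's height is 14 ft, below the 15 ft limit; a current Class 1 Registration is held — every condition holds. However, paragraph (q) must be considered: (q) operates — aggregate throughput is 7,550 units, less than the 7,700 units limit. (e) is therefore removed.

No — exception (a) applies; Yusuf does not need a building permit.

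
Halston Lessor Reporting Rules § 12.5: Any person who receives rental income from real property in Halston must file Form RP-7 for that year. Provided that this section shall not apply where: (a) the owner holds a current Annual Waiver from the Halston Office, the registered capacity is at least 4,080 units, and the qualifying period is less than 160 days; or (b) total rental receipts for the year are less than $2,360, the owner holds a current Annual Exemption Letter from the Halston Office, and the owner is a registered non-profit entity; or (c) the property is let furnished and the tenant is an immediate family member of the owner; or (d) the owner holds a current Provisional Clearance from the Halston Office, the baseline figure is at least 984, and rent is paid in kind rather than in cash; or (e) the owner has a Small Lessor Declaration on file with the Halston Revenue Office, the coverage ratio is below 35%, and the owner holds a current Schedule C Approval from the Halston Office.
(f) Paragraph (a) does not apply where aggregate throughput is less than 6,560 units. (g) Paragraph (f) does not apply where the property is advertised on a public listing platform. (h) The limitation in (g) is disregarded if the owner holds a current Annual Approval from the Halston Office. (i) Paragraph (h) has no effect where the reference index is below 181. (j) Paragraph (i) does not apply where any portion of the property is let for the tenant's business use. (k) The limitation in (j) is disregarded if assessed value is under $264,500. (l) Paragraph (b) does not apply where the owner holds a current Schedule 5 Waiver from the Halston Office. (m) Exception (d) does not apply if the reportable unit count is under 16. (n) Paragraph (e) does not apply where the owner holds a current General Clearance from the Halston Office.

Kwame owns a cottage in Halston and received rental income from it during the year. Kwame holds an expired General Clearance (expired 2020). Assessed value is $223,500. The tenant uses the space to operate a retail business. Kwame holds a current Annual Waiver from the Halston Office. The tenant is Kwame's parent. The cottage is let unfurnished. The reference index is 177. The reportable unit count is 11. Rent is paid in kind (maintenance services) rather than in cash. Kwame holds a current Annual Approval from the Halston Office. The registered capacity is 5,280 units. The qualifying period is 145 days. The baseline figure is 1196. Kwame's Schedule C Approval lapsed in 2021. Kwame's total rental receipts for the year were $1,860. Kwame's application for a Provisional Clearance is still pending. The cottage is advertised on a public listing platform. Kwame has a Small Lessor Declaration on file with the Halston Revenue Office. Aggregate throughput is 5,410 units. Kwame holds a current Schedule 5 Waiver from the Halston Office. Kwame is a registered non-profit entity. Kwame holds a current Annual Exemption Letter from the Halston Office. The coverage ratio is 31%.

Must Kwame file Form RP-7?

All of (a)'s requirements are met (a current Annual Waiver is held; the registered capacity is 5,280 units, meeting the 4,080 units threshold; the qualifying period is 145 days, less than the 160 days limit). Considering the limiting provisions: (f) would limit (a) — aggregate throughput is 5,410 units, less than the 6,560 units limit — but (g) sets (f) aside: (g) is engaged — the property is publicly advertised. (h) would limit (g) — a current Annual Approval is held — but (i) sets (h) aside: (i) operates against (h): the reference index is 177, below the 181 limit. (j) would limit (i) — the space is let for business use — but (k) sets (j) aside: (k) operates against (j): assessed value is $223,500, under the $264,500 limit. So (a) applies.
All of (b)'s requirements are met (total rental receipts for the year are $1,860, less than the $2,360 limit; a current Annual Exemption Letter is held; Kwame is a registered non-profit). However, paragraph (l) must be considered: (l) operates against (b): a current Schedule 5 Waiver is held. Exception (b) does not apply.
Exception (c) requires that the property is let furnished; but the property is let unfurnished, so (c) is unavailable.
Exception (d) fails — no current Provisional Clearance is held.
Exception (e) does not apply: there is no Schedule C Approval in force.

No — exception (a) applies; Kwame is not required to file Form RP-7.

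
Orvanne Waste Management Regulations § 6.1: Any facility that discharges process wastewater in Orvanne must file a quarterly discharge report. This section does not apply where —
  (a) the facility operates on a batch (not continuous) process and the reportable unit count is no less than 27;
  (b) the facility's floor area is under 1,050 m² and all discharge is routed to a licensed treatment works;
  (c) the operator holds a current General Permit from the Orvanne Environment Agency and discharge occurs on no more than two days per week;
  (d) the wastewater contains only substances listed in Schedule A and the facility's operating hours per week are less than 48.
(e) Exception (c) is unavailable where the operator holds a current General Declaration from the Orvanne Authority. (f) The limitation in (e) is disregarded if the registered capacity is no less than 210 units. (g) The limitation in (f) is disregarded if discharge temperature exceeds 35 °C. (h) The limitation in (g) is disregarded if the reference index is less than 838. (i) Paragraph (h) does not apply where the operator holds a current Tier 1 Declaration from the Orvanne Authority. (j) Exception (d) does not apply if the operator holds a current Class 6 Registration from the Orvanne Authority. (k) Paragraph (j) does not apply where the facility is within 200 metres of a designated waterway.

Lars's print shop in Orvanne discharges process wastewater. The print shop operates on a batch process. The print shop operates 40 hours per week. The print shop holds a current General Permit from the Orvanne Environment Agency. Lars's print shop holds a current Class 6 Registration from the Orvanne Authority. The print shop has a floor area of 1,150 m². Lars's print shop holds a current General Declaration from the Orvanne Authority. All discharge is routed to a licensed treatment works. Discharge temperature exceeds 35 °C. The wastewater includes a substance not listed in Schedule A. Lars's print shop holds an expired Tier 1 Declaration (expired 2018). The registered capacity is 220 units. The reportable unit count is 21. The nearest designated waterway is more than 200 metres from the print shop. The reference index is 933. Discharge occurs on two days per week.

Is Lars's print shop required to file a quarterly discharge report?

Exception (a) requires that the reportable unit count is no less than 27; but the reportable unit count is 21, short of 27, so (a) is unavailable.
Exception (b) fails — the facility's floor area is 1,150 m², not under 1,050 m².
Exception (c) is satisfied on its face — a current General Permit is held; discharge occurs on no more than two days per week. But applying paragraphs (e)–(i): (e) operates against (c): a current General Declaration is held. (f) is triggered (the registered capacity is 220 units, meeting the 210 units threshold), but yields to (g): (g) operates — discharge temperature exceeds 35 °C. (h), which would lift (g), is not engaged — the reference index is 933, not less than 838. So (c) is unavailable.
Exception (d) fails — the wastewater includes a non-Schedule-A substance.
No exception applies. The general rule governs.

Yes — Lars's print shop must file a quarterly discharge report.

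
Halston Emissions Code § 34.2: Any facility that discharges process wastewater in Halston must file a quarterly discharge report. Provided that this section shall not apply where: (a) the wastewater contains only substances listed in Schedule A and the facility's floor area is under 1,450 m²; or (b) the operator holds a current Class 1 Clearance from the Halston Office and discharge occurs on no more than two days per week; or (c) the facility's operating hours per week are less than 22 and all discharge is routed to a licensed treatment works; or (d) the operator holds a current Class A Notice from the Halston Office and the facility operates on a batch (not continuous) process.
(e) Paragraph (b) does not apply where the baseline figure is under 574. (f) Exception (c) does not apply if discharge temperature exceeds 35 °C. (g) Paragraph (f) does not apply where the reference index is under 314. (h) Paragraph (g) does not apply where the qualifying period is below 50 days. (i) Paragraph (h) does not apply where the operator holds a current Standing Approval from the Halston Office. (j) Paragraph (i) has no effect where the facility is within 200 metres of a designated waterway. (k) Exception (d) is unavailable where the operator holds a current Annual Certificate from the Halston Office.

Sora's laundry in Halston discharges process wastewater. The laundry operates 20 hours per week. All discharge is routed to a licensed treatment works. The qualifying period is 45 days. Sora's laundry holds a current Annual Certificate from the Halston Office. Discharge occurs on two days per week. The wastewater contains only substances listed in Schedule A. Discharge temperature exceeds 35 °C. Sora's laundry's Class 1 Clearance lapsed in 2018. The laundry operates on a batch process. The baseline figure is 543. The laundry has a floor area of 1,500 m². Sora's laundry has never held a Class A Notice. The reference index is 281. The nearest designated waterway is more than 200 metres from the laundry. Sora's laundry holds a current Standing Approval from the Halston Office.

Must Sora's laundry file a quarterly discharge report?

No — exception (c) applies; Sora's laundry is not required to file a quarterly discharge report.

Exception (a) does not apply: the facility's floor area is 1,500 m², not under 1,450 m².
Exception (b) requires that the operator holds a current Class 1 Clearance from the Halston Office; but no current Class 1 Clearance is held, so (b) is unavailable.
Exception (c): the facility's operating hours per week are 20, less than the 22 limit; discharge is routed to a licensed treatment works — every condition holds. Applying paragraphs (f)–(j): (f) would limit (c) — discharge temperature exceeds 35 °C — but (g) sets (f) aside: (g) is triggered — the reference index is 281, under the 314 limit. (h) is triggered (the qualifying period is 45 days, below the 50 days limit), but is itself disapplied by (i): (i) is engaged — a current Standing Approval is held. (j) does not operate here (the laundry is more than 200 m from any designated waterway), so (i) stands. Exception (c) stands.
Exception (d) fails — there is no Class A Notice in force.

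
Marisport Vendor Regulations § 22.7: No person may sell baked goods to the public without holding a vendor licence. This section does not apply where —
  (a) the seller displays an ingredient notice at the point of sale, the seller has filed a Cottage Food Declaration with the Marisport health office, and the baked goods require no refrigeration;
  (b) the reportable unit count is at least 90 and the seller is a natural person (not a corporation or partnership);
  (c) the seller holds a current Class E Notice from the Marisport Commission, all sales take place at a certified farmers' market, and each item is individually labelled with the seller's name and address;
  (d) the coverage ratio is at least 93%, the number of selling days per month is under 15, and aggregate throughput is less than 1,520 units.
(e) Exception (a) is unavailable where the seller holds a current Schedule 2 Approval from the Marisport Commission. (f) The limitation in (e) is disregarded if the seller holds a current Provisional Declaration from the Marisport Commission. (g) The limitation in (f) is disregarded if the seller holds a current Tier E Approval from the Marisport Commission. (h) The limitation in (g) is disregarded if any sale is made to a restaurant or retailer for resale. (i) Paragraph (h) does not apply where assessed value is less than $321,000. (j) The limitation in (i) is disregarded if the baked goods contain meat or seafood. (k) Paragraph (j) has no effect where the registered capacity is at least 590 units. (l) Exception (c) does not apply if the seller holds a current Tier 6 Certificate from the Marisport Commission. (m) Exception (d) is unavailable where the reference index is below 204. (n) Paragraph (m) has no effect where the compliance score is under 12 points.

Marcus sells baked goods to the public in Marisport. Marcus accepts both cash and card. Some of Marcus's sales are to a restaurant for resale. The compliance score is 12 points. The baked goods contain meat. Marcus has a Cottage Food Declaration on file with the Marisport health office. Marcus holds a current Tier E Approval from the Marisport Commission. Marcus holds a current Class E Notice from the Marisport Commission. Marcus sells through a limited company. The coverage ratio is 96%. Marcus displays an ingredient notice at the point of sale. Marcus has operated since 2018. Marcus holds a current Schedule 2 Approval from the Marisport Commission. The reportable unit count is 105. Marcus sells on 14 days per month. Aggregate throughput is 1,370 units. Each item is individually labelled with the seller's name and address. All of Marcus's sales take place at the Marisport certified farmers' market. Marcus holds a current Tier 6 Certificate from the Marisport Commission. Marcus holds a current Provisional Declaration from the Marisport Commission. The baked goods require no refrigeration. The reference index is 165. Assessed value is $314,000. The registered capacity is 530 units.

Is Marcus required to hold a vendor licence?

All of (a)'s requirements are met (an ingredient notice is displayed; a Cottage Food Declaration is on file; the baked goods are shelf-stable). Under paragraphs (e)–(k): (e) is triggered (a current Schedule 2 Approval is held), but is overridden by (f): (f) operates against (e): a current Provisional Declaration is held. (g) would limit (f) — a current Tier E Approval is held — but (h) sets (g) aside: (h) operates against (g): some sales are to a restaurant for resale. (i) is engaged (assessed value is $314,000, less than the $321,000 limit), but is displaced by (j): (j) operates — the baked goods contain meat. (k) does not operate here (the registered capacity is 530 units, short of 590 units), so (j) stands. (a) remains available.
Exception (b) fails — the seller operates through a limited company.
Exception (c): a current Class E Notice is held; all sales are at a certified farmers' market; items are individually labelled — every condition holds. However, paragraph (l) must be considered: (l) operates — a current Tier 6 Certificate is held. Exception (c) does not apply.
All of (d)'s requirements are met (the coverage ratio is 96%, meeting the 93% threshold; the number of selling days per month is 14, under the 15 limit; aggregate throughput is 1,370 units, less than the 1,520 units limit). However, paragraphs (m)–(n) must be considered: (m) is triggered — the reference index is 165, below the 204 limit. (n) is not engaged (the compliance score is 12 points, not under 12 points), so (m) stands. (d) is therefore removed.

No — exception (a) applies; Marcus is not required to hold a vendor licence.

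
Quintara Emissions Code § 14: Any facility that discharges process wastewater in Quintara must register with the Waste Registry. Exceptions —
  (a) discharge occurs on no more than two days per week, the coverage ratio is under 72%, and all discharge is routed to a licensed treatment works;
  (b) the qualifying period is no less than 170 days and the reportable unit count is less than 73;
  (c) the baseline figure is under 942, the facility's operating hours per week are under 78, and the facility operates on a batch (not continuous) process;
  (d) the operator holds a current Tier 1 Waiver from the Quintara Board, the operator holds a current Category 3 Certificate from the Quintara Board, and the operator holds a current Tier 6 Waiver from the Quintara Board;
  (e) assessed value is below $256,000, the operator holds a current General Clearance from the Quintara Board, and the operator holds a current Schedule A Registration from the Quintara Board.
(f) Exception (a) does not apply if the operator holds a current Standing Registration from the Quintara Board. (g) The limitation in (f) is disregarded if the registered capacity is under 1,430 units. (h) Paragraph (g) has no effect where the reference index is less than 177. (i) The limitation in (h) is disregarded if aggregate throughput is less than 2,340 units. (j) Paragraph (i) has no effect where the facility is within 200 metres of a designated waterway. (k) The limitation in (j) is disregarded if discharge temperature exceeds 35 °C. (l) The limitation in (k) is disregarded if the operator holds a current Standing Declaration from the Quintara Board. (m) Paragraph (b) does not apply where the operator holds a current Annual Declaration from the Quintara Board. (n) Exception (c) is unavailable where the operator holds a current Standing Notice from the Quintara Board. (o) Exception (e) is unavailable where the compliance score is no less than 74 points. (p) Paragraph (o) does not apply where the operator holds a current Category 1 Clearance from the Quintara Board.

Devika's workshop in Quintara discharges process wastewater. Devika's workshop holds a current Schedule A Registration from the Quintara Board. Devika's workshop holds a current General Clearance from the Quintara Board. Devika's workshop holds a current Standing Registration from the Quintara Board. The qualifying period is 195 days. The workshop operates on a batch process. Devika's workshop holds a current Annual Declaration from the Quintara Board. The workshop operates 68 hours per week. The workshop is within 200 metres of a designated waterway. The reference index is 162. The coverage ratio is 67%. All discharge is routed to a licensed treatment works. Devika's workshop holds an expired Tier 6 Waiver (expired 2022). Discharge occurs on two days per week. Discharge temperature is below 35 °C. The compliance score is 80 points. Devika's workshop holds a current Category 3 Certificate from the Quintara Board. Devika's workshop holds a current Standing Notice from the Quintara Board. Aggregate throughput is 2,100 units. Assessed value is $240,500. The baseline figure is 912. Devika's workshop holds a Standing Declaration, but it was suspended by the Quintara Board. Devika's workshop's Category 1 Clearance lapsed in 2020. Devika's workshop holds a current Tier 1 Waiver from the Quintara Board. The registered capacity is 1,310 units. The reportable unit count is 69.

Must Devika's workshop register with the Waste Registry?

Yes — Devika's workshop must register with the Waste Registry.

Exception (a)'s conditions are all satisfied: discharge occurs on no more than two days per week; the coverage ratio is 67%, under the 72% limit; discharge is routed to a licensed treatment works. However, paragraphs (f)–(l) must be considered: (f) applies — a current Standing Registration is held. (g) operates (the registered capacity is 1,310 units, under the 1,430 units limit), but is set aside by (h): (h) is engaged — the reference index is 162, less than the 177 limit. (i) would limit (h) — aggregate throughput is 2,100 units, less than the 2,340 units limit — but (j) sets (i) aside: (j) operates against (i): the workshop is within 200 m of a designated waterway. (k), which would lift (j), is not engaged — discharge temperature is below 35 °C. Exception (a) does not apply.
Exception (b) is satisfied on its face — the qualifying period is 195 days, meeting the 170 days threshold; the reportable unit count is 69, less than the 73 limit. But applying paragraph (m): (m) operates against (b): a current Annual Declaration is held. Exception (b) does not apply.
All of (c)'s requirements are met (the baseline figure is 912, under the 942 limit; the facility's operating hours per week are 68, under the 78 limit; the facility operates on a batch process). But applying paragraph (n): (n) operates against (c): a current Standing Notice is held. So (c) is unavailable.
Exception (d) fails — the Tier 6 Waiver is not current.
All of (e)'s requirements are met (assessed value is $240,500, below the $256,000 limit; a current General Clearance is held; a current Schedule A Registration is held). But: (o) operates against (e): the compliance score is 80 points, meeting the 74 points threshold. (p) is inapplicable (the Category 1 Clearance is not current), so (o) stands. So (e) is unavailable.
No exception is made out. Devika's workshop falls within the general rule.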